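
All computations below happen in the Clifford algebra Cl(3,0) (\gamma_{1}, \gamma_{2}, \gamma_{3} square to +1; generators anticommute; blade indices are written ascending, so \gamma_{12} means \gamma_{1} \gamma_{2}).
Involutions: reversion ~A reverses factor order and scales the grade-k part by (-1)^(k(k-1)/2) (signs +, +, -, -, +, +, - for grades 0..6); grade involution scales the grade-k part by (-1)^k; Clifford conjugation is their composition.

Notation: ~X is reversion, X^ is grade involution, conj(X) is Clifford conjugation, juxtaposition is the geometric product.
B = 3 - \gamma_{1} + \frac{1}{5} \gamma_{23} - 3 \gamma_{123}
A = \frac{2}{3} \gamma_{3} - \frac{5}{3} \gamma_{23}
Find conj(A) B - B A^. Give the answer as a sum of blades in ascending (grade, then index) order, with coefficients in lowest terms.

first term: -\frac{1}{3} + 5 \gamma_{1} + \frac{2}{15} \gamma_{2} - 2 \gamma_{3} + 2 \gamma_{12} - \frac{2}{3} \gamma_{13} + 5 \gamma_{23} - \frac{5}{3} \gamma_{123}
second term: \frac{1}{3} - 5 \gamma_{1} - \frac{2}{15} \gamma_{2} - 2 \gamma_{3} + 2 \gamma_{12} + \frac{2}{3} \gamma_{13} - 5 \gamma_{23} + \frac{5}{3} \gamma_{123}
Answer: -\frac{2}{3} + 10 \gamma_{1} + \frac{4}{15} \gamma_{2} - \frac{4}{3} \gamma_{13} + 10 \gamma_{23} - \frac{10}{3} \gamma_{123}


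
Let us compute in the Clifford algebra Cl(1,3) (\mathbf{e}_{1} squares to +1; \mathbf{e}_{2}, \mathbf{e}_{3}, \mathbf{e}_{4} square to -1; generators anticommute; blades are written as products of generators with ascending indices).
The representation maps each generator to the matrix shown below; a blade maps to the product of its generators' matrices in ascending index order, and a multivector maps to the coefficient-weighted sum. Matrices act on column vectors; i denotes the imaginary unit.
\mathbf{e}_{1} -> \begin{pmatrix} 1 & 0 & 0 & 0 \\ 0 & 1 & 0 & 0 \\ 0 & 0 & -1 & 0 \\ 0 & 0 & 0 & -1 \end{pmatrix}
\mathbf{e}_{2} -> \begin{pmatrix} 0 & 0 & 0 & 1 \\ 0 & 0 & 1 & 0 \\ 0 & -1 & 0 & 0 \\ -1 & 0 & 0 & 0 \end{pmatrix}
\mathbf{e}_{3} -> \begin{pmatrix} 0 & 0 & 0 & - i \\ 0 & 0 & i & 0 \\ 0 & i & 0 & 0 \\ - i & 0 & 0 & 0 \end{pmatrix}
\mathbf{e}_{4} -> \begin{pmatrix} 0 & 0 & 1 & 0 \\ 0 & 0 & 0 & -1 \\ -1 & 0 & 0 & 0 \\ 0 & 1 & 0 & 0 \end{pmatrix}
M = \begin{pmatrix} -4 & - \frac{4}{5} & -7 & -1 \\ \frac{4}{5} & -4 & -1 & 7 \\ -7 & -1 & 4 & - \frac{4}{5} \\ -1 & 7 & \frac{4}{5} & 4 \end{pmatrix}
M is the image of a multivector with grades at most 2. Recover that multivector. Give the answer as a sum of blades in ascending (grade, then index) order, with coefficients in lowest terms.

Method: the blade images are trace-orthogonal — tr(rho(e_A) rho(e_B)^-1) = 4 if A = B and 0 otherwise — and rho(e_A)^-1 = (e_A)^2 * rho(e_A) with (e_A)^2 = +1 or -1, so the coefficient of e_A in the preimage is (e_A)^2 * tr(M rho(e_A))/4.
Nonzero projections over blades of grade <= 2: e_{1}: (e_{1})^2 = +1, tr(M rho(e_{1})) = -16, coefficient -4; e_{1} e_{2}: (e_{1} e_{2})^2 = +1, tr(M rho(e_{1} e_{2})) = -4, coefficient -1; e_{1} e_{4}: (e_{1} e_{4})^2 = +1, tr(M rho(e_{1} e_{4})) = -28, coefficient -7; e_{2} e_{4}: (e_{2} e_{4})^2 = -1, tr(M rho(e_{2} e_{4})) = \frac{16}{5}, coefficient -\frac{4}{5}. Every other blade of grade <= 2 projects to 0.
Answer: -4 e_{1} - e_{1} e_{2} - 7 e_{1} e_{4} - \frac{4}{5} e_{2} e_{4}


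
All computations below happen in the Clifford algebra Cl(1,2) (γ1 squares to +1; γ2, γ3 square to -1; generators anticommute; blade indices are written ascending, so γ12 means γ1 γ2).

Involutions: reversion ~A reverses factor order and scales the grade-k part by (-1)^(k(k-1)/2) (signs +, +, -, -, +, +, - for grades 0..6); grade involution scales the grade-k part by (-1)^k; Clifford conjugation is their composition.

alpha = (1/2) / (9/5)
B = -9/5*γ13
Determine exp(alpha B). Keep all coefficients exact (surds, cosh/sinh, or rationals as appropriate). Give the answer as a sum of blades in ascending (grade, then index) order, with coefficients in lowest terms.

B^2 = (-9/5)^2*(γ13)^2 = 81/25*(+1) = 81/25 (a basis 2-blade squares to minus the product of its generators' squares).
B^2 = 81/25 — since the square is positive, the closed form is hyperbolic: l = 9/5, alpha*l = 1/2, so exp(alpha B) = cosh(1/2) + (sinh(1/2)/(9/5))*B = cosh(1/2) + (5*sinh(1/2)/9)*B.
Answer: cosh(1/2) - sinh(1/2)*γ13


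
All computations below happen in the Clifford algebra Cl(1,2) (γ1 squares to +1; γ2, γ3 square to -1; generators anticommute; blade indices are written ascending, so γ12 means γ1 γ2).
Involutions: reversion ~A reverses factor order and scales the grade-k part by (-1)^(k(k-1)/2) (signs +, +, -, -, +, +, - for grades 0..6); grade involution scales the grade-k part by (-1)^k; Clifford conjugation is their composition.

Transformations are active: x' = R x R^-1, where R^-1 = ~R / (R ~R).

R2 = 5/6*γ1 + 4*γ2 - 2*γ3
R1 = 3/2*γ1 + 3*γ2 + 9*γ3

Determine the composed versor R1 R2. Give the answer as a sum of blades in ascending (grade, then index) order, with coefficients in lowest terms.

Distribute over the terms of R1 (each basis-blade product reordered to ascending indices, repeated generators contracted through their squares):
(3/2*γ1) R2 = 5/4 + 6*γ12 - 3*γ13
(3*γ2) R2 = -12 - 5/2*γ12 - 6*γ23
(9*γ3) R2 = 18 - 15/2*γ13 - 36*γ23
Summing the partial products and collecting blades:
Answer: 29/4 + 7/2*γ12 - 21/2*γ13 - 42*γ23


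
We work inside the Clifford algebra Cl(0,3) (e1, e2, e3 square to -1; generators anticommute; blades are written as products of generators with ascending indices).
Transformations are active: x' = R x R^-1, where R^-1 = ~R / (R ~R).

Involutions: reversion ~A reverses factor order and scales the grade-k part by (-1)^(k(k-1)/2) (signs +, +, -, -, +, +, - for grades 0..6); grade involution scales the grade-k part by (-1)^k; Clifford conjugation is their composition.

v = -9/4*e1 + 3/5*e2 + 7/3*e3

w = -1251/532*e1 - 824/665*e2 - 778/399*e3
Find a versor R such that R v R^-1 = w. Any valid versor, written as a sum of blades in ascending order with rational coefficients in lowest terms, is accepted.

Key observation: q(v) = q(w) = -39121/3600 (sandwiches preserve the norm), so R = v + w = -612/133*e1 - 85/133*e2 + 51/133*e3 works whenever it is invertible — the component of v along it is kept and (v - w)/2 reverses, sending v to w.
Answer: -612/133*e1 - 85/133*e2 + 51/133*e3


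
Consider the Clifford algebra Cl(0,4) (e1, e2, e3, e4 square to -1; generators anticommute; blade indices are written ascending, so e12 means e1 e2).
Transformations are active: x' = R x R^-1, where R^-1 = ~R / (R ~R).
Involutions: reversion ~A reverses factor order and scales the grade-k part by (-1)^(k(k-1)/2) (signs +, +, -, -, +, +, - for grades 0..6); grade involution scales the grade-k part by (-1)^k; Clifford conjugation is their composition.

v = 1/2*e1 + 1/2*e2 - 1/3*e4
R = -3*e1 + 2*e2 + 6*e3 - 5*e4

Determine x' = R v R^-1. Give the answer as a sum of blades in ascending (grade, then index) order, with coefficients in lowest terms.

~R = -3*e1 + 2*e2 + 6*e3 - 5*e4, and R ~R = -74, so R^-1 = ~R / (-74).
R v = -7/6 - 5/2*e12 - 3*e13 + 7/2*e14 - 3*e23 + 11/6*e24 - 2*e34
Answer: -22/37*e1 - 97/222*e2 + 7/37*e3 + 13/74*e4


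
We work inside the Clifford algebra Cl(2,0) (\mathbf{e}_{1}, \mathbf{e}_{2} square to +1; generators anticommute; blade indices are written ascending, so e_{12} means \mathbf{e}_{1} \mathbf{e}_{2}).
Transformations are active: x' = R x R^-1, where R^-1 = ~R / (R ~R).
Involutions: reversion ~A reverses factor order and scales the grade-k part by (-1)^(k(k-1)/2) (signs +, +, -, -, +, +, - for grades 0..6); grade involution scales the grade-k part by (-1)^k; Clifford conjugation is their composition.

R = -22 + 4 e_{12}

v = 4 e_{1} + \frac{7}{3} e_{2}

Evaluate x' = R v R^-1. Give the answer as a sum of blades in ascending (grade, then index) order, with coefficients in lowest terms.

~R = -22 - 4 e_{12}, and R ~R = 500, so R^-1 = ~R / (500).
R v = -\frac{236}{3} e_{1} - \frac{202}{3} e_{2}
Answer: \frac{1096}{375} e_{1} + \frac{449}{125} e_{2}


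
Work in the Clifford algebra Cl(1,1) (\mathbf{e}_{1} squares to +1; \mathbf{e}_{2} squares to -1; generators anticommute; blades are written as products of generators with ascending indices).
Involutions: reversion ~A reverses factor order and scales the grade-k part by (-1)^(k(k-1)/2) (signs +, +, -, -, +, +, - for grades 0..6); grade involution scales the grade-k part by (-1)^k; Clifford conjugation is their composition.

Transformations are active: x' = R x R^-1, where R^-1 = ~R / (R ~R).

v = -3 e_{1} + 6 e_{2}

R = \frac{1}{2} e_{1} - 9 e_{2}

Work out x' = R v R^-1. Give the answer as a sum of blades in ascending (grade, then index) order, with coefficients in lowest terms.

~R = \frac{1}{2} e_{1} - 9 e_{2}, and R ~R = -\frac{323}{4}, so R^-1 = ~R / (-\frac{323}{4}).
R v = \frac{105}{2} - 24 e_{1} e_{2}
Answer: \frac{759}{323} e_{1} + \frac{1842}{323} e_{2}


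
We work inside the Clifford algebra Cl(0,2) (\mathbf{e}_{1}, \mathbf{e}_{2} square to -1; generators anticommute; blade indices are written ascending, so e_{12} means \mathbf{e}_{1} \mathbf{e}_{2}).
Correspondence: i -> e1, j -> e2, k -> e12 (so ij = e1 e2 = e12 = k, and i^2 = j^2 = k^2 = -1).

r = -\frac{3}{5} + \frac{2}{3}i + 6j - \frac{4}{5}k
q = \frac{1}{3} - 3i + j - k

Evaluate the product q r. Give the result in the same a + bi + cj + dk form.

In blades: q = \frac{1}{3} - 3 e_{1} + e_{2} - e_{12}, r = -\frac{3}{5} + \frac{2}{3} e_{1} + 6 e_{2} - \frac{4}{5} e_{12}.
Distribute q over r term by term (generator squares from the signature, products reordered to ascending indices): (\frac{1}{3})*r = -\frac{1}{5} + \frac{2}{9} e_{1} + 2 e_{2} - \frac{4}{15} e_{12}; (-3 e_{1})*r = 2 + \frac{9}{5} e_{1} - \frac{12}{5} e_{2} - 18 e_{12}; (e_{2})*r = -6 - \frac{4}{5} e_{1} - \frac{3}{5} e_{2} - \frac{2}{3} e_{12}; (-e_{12})*r = -\frac{4}{5} + 6 e_{1} - \frac{2}{3} e_{2} + \frac{3}{5} e_{12}.
Sum: -5 + \frac{65}{9} e_{1} - \frac{5}{3} e_{2} - \frac{55}{3} e_{12}; translating back through the correspondence:
Answer: -5 + \frac{65}{9}i - \frac{5}{3}j - \frac{55}{3}k


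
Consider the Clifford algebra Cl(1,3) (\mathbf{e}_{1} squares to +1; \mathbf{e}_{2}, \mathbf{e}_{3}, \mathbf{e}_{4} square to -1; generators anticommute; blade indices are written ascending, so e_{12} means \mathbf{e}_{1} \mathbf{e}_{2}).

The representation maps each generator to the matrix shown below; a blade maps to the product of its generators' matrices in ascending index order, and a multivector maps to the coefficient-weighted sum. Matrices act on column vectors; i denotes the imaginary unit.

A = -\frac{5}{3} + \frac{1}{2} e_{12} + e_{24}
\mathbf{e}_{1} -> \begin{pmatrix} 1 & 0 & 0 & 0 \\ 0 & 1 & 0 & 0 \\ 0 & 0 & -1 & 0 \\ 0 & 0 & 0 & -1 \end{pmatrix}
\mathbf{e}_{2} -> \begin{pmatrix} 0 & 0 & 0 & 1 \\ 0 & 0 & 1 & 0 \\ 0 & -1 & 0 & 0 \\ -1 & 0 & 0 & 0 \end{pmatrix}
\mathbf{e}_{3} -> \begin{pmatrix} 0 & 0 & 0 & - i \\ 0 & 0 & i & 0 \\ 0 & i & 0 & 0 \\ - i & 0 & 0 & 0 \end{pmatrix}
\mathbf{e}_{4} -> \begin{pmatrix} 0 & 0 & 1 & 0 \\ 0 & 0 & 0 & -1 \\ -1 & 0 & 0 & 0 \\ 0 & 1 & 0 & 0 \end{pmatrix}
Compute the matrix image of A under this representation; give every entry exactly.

Bivector images (products of the table entries): rho(e_{12}) = rho(\mathbf{e}_{1})rho(\mathbf{e}_{2}) = \begin{pmatrix} 0 & 0 & 0 & 1 \\ 0 & 0 & 1 & 0 \\ 0 & 1 & 0 & 0 \\ 1 & 0 & 0 & 0 \end{pmatrix}; rho(e_{24}) = rho(\mathbf{e}_{2})rho(\mathbf{e}_{4}) = \begin{pmatrix} 0 & 1 & 0 & 0 \\ -1 & 0 & 0 & 0 \\ 0 & 0 & 0 & 1 \\ 0 & 0 & -1 & 0 \end{pmatrix}.
M = (-\frac{5}{3})*1 + (\frac{1}{2})*rho(e_{12}) + (1)*rho(e_{24}), summed entrywise (1 is the identity matrix):
Answer: \begin{pmatrix} - \frac{5}{3} & 1 & 0 & \frac{1}{2} \\ -1 & - \frac{5}{3} & \frac{1}{2} & 0 \\ 0 & \frac{1}{2} & - \frac{5}{3} & 1 \\ \frac{1}{2} & 0 & -1 & - \frac{5}{3} \end{pmatrix}


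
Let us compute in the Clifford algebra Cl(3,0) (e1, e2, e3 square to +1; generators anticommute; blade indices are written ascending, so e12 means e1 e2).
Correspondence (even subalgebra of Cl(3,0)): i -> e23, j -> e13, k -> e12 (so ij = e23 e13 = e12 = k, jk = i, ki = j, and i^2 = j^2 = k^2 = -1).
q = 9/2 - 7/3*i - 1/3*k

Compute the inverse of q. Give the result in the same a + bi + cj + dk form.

In blades: q = 9/2 - 1/3*e12 - 7/3*e23.
With qbar = 9/2 + 1/3*e12 + 7/3*e23 (scalar fixed, mapped units negated), q qbar = 929/36 (the sum of squared coefficients), so q^-1 = qbar / (929/36) = 162/929 + 12/929*e12 + 84/929*e23; translating back:
Answer: 162/929 + 84/929*i + 12/929*k


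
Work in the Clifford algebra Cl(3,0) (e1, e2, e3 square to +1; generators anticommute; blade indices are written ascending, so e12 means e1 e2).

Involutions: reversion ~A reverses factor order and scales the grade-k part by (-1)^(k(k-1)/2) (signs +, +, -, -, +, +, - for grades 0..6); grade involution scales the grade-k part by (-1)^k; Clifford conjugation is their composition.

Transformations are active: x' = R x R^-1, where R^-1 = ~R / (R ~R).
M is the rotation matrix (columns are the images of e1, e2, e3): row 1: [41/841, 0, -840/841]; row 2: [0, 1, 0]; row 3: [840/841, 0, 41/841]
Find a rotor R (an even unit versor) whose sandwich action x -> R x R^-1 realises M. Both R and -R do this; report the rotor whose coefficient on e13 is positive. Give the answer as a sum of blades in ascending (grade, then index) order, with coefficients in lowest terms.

Method: write R = a + b12*e12 + b13*e13 + b23*e23 with a^2 + b12^2 + b13^2 + b23^2 = 1 (so R^-1 = ~R). Expanding the columns R e_j ~R gives tr M = 4a^2 - 1 and, from the antisymmetric part, M21 - M12 = -4a*b12, M13 - M31 = 4a*b13, M32 - M23 = -4a*b23.
Here tr M = 923/841, so a^2 = (1 + tr M)/4 = 441/841 and a = ±21/29. Taking a = 21/29: M21 - M12 = 0, M13 - M31 = -1680/841, M32 - M23 = 0, giving b12 = 0, b13 = -20/29, b23 = 0, i.e. R = 21/29 - 20/29*e13.
Its e13 coefficient is negative, so report the other preimage -R.
Answer: -21/29 + 20/29*e13. Uniqueness: Spin(3) -> SO(3) maps R and -R to the same rotation of trace 923/841; fixing the sign of the e13 coefficient removes the ambiguity.


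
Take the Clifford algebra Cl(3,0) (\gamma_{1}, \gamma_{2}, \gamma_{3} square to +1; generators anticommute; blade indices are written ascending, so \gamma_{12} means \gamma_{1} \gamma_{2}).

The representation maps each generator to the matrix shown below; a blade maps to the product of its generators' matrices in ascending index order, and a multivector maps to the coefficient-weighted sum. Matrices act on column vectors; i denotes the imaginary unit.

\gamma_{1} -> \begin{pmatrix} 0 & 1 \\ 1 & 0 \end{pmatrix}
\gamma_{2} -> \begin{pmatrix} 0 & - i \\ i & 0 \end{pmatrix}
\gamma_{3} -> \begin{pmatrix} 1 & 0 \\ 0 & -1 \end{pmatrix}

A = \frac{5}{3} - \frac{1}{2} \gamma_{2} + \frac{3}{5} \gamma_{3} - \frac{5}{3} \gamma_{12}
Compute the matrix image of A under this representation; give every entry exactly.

Bivector images (products of the table entries): rho(\gamma_{12}) = rho(\gamma_{1})rho(\gamma_{2}) = \begin{pmatrix} i & 0 \\ 0 & - i \end{pmatrix}.
M = (\frac{5}{3})*1 + (-\frac{1}{2})*rho(\gamma_{2}) + (\frac{3}{5})*rho(\gamma_{3}) + (-\frac{5}{3})*rho(\gamma_{12}), summed entrywise (1 is the identity matrix):
Answer: \begin{pmatrix} \frac{34}{15} - \frac{5 i}{3} & \frac{i}{2} \\ - \frac{i}{2} & \frac{16}{15} + \frac{5 i}{3} \end{pmatrix}


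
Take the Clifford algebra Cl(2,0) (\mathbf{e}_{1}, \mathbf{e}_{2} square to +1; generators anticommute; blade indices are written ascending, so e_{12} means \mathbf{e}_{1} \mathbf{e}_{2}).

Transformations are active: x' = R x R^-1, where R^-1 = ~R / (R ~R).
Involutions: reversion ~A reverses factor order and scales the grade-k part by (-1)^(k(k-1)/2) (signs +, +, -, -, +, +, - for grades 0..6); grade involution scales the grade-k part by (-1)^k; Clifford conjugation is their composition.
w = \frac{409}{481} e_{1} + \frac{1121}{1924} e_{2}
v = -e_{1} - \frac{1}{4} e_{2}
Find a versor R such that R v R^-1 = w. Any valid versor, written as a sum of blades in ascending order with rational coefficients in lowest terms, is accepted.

R = v + w = -\frac{72}{481} e_{1} + \frac{160}{481} e_{2} works: the equal norms (\frac{17}{16}) guarantee its sandwich swaps v into w.
Answer: -\frac{72}{481} e_{1} + \frac{160}{481} e_{2}


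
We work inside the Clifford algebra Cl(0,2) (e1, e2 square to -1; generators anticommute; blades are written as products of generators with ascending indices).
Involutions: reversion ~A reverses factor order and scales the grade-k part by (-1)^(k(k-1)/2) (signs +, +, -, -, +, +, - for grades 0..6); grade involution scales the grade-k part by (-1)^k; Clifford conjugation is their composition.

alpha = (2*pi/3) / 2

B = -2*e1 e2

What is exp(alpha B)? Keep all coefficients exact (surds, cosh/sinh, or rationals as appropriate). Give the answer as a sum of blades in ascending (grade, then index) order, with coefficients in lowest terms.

B^2 = (-2)^2*(e1 e2)^2 = 4*(-1) = -4 (a basis 2-blade squares to minus the product of its generators' squares).
B^2 = -4 — B^2 < 0, so the exponential closes trigonometrically: l = 2, alpha*l = 2*pi/3, so exp(alpha B) = cos(2*pi/3) + (sin(2*pi/3)/2)*B = -1/2 + (sqrt(3)/4)*B.
Answer: -1/2 - sqrt(3)/2*e1 e2


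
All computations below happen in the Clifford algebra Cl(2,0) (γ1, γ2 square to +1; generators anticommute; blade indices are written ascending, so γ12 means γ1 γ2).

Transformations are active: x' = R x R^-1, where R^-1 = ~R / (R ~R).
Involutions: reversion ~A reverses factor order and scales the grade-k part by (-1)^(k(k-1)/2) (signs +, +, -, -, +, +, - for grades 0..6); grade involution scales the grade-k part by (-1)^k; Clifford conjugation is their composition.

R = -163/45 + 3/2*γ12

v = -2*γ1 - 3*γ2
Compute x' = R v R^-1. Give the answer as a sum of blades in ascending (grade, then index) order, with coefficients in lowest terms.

~R = -163/45 - 3/2*γ12, and R ~R = 124501/8100, so R^-1 = ~R / (124501/8100).
R v = 247/90*γ1 + 208/15*γ2
Answer: 6766/9577*γ1 - 33861/9577*γ2


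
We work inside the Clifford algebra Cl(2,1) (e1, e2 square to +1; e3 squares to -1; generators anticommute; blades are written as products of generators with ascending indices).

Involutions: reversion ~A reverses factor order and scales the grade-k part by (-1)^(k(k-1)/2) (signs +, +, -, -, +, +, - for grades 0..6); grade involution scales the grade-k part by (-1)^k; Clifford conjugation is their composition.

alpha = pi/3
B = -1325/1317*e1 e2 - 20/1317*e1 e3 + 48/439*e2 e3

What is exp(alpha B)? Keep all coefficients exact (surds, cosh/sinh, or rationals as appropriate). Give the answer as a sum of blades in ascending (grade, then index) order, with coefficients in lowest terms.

B^2 term by term: the squares give (-1325/1317)^2*(e1 e2)^2 + (-20/1317)^2*(e1 e3)^2 + (48/439)^2*(e2 e3)^2 = 1755625/1734489*(-1) + 400/1734489*(+1) + 2304/192721*(+1) = -1 (each basis 2-blade squares to minus the product of its generators' squares); cross terms between blades sharing an index anticommute and cancel. So B^2 = -1.
B^2 = -1 — a negative square means the series sums to a rotation: l = 1, alpha*l = pi/3, so exp(alpha B) = cos(pi/3) + (sin(pi/3)/1)*B = 1/2 + (sqrt(3)/2)*B.
Answer: 1/2 - 1325*sqrt(3)/2634*e1 e2 - 10*sqrt(3)/1317*e1 e3 + 24*sqrt(3)/439*e2 e3


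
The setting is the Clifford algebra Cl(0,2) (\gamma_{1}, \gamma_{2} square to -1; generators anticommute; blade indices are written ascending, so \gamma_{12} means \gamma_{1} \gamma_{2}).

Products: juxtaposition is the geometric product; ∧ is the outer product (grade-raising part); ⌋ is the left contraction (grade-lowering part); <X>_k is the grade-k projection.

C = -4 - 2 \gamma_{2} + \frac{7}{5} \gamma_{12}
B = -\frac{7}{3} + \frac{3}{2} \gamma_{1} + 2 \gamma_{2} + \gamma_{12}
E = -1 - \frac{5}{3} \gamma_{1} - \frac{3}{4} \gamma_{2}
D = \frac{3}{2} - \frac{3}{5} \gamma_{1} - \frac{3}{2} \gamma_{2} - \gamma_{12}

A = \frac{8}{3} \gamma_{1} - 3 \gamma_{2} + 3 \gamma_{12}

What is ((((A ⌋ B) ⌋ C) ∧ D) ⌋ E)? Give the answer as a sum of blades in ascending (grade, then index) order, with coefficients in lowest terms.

step 1: -1 - 3 \gamma_{1} - \frac{8}{3} \gamma_{2}
step 2: -\frac{4}{3} - \frac{56}{15} \gamma_{1} + \frac{31}{5} \gamma_{2} - \frac{7}{5} \gamma_{12}
step 3: -2 - \frac{24}{5} \gamma_{1} + \frac{113}{10} \gamma_{2} + \frac{1283}{150} \gamma_{12}
step 4: \frac{99}{40} + \frac{10}{3} \gamma_{1} + \frac{3}{2} \gamma_{2}
Answer: \frac{99}{40} + \frac{10}{3} \gamma_{1} + \frac{3}{2} \gamma_{2}


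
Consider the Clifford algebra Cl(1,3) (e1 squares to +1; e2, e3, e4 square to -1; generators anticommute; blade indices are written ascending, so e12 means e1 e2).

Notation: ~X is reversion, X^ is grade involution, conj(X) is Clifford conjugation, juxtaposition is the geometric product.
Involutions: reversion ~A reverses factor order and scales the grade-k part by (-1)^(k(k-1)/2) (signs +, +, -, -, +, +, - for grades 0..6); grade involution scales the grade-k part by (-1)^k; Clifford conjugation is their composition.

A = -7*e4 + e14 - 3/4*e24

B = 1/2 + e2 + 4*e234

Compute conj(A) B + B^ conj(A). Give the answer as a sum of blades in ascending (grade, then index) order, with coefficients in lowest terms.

first term: 3*e3 + 17/4*e4 - 1/2*e14 - 28*e23 - 53/8*e24 + 4*e123 + e124
second term: -3*e3 + 17/4*e4 - 1/2*e14 + 28*e23 - 53/8*e24 + 4*e123 - e124
Answer: 17/2*e4 - e14 - 53/4*e24 + 8*e123


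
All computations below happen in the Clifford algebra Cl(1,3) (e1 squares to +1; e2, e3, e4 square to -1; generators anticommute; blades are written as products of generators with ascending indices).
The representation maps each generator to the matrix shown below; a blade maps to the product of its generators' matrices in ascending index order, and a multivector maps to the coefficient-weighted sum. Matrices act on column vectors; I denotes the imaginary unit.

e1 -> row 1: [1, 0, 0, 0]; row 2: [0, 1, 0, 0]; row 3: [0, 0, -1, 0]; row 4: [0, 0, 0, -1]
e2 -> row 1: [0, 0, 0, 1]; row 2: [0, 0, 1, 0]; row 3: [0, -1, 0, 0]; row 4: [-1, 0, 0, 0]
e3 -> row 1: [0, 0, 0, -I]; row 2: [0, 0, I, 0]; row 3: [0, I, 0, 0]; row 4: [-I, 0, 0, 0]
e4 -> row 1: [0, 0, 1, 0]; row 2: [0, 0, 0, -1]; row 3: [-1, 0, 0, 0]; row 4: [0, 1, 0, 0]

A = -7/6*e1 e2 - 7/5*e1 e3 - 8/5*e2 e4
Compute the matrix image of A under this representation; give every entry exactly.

Bivector images (products of the table entries): rho(e1 e2) = rho(e1)rho(e2) = row 1: [0, 0, 0, 1]; row 2: [0, 0, 1, 0]; row 3: [0, 1, 0, 0]; row 4: [1, 0, 0, 0]; rho(e1 e3) = rho(e1)rho(e3) = row 1: [0, 0, 0, -I]; row 2: [0, 0, I, 0]; row 3: [0, -I, 0, 0]; row 4: [I, 0, 0, 0]; rho(e2 e4) = rho(e2)rho(e4) = row 1: [0, 1, 0, 0]; row 2: [-1, 0, 0, 0]; row 3: [0, 0, 0, 1]; row 4: [0, 0, -1, 0].
M = (-7/6)*rho(e1 e2) + (-7/5)*rho(e1 e3) + (-8/5)*rho(e2 e4), summed entrywise:
Answer: row 1: [0, -8/5, 0, -7/6 + 7*I/5]; row 2: [8/5, 0, -7/6 - 7*I/5, 0]; row 3: [0, -7/6 + 7*I/5, 0, -8/5]; row 4: [-7/6 - 7*I/5, 0, 8/5, 0]


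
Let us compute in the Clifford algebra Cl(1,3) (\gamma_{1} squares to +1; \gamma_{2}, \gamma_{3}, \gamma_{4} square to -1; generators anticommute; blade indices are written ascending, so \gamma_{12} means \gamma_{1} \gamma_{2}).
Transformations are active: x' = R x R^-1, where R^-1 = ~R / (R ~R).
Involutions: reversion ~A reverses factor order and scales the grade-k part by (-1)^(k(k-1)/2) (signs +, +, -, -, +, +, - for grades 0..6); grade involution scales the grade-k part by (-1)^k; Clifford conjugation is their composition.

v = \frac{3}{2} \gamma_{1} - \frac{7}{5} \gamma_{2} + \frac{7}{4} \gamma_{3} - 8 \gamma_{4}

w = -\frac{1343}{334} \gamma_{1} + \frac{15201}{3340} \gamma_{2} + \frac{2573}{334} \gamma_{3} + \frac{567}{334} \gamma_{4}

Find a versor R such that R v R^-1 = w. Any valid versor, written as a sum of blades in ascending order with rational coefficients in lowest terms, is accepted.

Key observation: q(v) = q(w) = -\frac{26709}{400} (sandwiches preserve the norm), so R = v + w = -\frac{421}{167} \gamma_{1} + \frac{2105}{668} \gamma_{2} + \frac{6315}{668} \gamma_{3} - \frac{2105}{334} \gamma_{4} works whenever it is invertible — the component of v along it is kept and (v - w)/2 reverses, sending v to w.
Answer: -\frac{421}{167} \gamma_{1} + \frac{2105}{668} \gamma_{2} + \frac{6315}{668} \gamma_{3} - \frac{2105}{334} \gamma_{4}


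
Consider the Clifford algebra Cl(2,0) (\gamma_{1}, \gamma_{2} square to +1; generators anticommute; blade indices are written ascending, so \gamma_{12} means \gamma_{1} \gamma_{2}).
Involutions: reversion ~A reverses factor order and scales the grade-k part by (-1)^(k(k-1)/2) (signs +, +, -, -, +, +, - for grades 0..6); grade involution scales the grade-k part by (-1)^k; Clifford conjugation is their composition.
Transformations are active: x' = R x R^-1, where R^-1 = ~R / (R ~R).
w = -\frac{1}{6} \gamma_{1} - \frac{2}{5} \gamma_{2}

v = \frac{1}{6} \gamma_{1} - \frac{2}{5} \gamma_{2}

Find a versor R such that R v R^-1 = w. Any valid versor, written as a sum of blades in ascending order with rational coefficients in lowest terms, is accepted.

The midline construction: v and w both square to \frac{169}{900}, so reflecting in their sum -\frac{4}{5} \gamma_{2} exchanges them.
Answer: -\frac{4}{5} \gamma_{2}


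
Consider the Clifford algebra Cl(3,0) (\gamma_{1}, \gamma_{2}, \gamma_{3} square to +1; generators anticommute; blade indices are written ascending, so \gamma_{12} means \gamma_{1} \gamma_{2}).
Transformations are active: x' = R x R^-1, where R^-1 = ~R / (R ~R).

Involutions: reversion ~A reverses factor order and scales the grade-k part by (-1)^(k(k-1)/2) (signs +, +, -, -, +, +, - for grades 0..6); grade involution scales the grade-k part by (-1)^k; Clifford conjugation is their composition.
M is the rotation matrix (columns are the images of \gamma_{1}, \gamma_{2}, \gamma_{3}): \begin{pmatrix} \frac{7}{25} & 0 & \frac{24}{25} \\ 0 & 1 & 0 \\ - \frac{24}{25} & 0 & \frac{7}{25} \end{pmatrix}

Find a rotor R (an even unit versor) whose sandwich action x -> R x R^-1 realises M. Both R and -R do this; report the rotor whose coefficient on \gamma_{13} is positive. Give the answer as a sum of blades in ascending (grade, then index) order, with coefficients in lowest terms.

Method: write R = a + b12*\gamma_{12} + b13*\gamma_{13} + b23*\gamma_{23} with a^2 + b12^2 + b13^2 + b23^2 = 1 (so R^-1 = ~R). Expanding the columns R e_j ~R gives tr M = 4a^2 - 1 and, from the antisymmetric part, M21 - M12 = -4a*b12, M13 - M31 = 4a*b13, M32 - M23 = -4a*b23.
Here tr M = \frac{39}{25}, so a^2 = (1 + tr M)/4 = \frac{16}{25} and a = ±\frac{4}{5}. Taking a = \frac{4}{5}: M21 - M12 = 0, M13 - M31 = \frac{48}{25}, M32 - M23 = 0, giving b12 = 0, b13 = \frac{3}{5}, b23 = 0, i.e. R = \frac{4}{5} + \frac{3}{5} \gamma_{13}.
Its \gamma_{13} coefficient is already positive.
Answer: \frac{4}{5} + \frac{3}{5} \gamma_{13}. Recall the cover is two-to-one: with M of trace \frac{39}{25}, both preimages act alike, and the stated \gamma_{13} sign chooses the sheet.


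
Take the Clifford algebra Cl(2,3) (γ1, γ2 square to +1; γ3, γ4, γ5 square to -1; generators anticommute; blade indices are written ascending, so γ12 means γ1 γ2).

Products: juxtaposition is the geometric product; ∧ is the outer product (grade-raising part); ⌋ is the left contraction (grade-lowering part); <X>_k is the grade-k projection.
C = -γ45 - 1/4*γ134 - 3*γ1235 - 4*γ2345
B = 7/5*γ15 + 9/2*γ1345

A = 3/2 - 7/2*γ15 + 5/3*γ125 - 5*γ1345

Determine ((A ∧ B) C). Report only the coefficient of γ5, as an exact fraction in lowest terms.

step 1: 21/10*γ15 + 27/4*γ1345
step 2: -27/16*γ5 + 27*γ12 + 27/4*γ13 - 21/10*γ14 - 63/10*γ23 - 81/4*γ24 + 21/40*γ345 - 42/5*γ1234
Answer: -27/16


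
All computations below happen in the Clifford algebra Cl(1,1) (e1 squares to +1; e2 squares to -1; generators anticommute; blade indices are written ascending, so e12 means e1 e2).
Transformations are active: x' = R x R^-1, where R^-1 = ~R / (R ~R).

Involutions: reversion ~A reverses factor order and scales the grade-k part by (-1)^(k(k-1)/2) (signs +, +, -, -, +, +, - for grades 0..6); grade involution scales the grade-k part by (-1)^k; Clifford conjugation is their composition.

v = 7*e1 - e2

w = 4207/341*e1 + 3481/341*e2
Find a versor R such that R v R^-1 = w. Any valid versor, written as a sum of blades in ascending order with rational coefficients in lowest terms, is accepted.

R = v + w = 6594/341*e1 + 3140/341*e2 works: the equal norms (48) guarantee its sandwich swaps v into w.
Answer: 6594/341*e1 + 3140/341*e2


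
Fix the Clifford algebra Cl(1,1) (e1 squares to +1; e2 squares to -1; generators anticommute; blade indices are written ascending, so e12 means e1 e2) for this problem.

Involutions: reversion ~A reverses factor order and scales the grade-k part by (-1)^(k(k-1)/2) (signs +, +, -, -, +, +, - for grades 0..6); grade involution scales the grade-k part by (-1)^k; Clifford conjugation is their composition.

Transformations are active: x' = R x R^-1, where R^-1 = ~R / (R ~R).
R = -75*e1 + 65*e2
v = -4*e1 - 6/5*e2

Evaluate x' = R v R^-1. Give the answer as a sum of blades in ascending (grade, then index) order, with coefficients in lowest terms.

~R = -75*e1 + 65*e2, and R ~R = 1400, so R^-1 = ~R / (1400).
R v = 378 + 350*e12
Answer: -73/2*e1 + 363/10*e2


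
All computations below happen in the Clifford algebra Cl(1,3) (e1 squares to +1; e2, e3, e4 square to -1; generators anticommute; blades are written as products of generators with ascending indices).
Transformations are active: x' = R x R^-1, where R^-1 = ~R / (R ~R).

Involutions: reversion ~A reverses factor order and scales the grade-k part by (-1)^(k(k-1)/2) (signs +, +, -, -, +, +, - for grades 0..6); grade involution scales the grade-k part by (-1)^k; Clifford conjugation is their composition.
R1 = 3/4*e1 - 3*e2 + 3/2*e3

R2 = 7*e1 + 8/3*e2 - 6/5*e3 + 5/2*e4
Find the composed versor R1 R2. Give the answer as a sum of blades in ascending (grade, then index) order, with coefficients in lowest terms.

Distribute over the terms of R1 (each basis-blade product reordered to ascending indices, repeated generators contracted through their squares):
(3/4*e1) R2 = 21/4 + 2*e1 e2 - 9/10*e1 e3 + 15/8*e1 e4
(-3*e2) R2 = 8 + 21*e1 e2 + 18/5*e2 e3 - 15/2*e2 e4
(3/2*e3) R2 = 9/5 - 21/2*e1 e3 - 4*e2 e3 + 15/4*e3 e4
Summing the partial products and collecting blades:
Answer: 301/20 + 23*e1 e2 - 57/5*e1 e3 + 15/8*e1 e4 - 2/5*e2 e3 - 15/2*e2 e4 + 15/4*e3 e4


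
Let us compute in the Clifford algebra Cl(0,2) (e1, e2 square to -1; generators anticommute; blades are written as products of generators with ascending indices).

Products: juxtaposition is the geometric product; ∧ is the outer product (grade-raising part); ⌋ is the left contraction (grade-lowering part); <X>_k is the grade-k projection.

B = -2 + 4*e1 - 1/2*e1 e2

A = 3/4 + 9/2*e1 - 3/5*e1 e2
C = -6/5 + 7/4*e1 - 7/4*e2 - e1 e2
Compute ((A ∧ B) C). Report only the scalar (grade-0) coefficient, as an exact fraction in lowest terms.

step 1: -3/2 - 6*e1 + 33/40*e1 e2
step 2: 105/8 + 963/160*e1 - 309/160*e2 + 1101/100*e1 e2
Answer: 105/8


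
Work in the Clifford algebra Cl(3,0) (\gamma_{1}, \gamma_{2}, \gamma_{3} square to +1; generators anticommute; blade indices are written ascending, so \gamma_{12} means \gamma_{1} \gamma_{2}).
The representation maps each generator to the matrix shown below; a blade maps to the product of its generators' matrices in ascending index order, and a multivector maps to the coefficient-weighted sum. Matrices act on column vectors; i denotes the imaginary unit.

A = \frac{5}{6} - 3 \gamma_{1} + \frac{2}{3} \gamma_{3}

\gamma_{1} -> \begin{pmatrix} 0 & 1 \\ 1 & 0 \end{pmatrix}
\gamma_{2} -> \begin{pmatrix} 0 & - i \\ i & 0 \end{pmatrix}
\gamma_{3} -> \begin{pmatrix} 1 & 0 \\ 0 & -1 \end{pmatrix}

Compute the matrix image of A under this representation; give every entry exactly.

M = (\frac{5}{6})*1 + (-3)*rho(\gamma_{1}) + (\frac{2}{3})*rho(\gamma_{3}), summed entrywise (1 is the identity matrix):
Answer: \begin{pmatrix} \frac{3}{2} & -3 \\ -3 & \frac{1}{6} \end{pmatrix}


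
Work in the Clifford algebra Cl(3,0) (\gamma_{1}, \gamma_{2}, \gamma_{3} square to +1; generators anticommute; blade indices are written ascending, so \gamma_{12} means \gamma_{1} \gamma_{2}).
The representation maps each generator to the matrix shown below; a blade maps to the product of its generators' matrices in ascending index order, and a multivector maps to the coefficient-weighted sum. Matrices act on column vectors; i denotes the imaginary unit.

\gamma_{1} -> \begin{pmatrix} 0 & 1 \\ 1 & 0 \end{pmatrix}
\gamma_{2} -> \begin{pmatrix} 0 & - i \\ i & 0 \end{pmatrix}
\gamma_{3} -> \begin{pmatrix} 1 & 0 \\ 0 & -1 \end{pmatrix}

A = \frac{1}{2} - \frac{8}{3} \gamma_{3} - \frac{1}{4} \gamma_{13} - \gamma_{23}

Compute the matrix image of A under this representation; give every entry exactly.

Bivector images (products of the table entries): rho(\gamma_{13}) = rho(\gamma_{1})rho(\gamma_{3}) = \begin{pmatrix} 0 & -1 \\ 1 & 0 \end{pmatrix}; rho(\gamma_{23}) = rho(\gamma_{2})rho(\gamma_{3}) = \begin{pmatrix} 0 & i \\ i & 0 \end{pmatrix}.
M = (\frac{1}{2})*1 + (-\frac{8}{3})*rho(\gamma_{3}) + (-\frac{1}{4})*rho(\gamma_{13}) + (-1)*rho(\gamma_{23}), summed entrywise (1 is the identity matrix):
Answer: \begin{pmatrix} - \frac{13}{6} & \frac{1}{4} - i \\ - \frac{1}{4} - i & \frac{19}{6} \end{pmatrix}


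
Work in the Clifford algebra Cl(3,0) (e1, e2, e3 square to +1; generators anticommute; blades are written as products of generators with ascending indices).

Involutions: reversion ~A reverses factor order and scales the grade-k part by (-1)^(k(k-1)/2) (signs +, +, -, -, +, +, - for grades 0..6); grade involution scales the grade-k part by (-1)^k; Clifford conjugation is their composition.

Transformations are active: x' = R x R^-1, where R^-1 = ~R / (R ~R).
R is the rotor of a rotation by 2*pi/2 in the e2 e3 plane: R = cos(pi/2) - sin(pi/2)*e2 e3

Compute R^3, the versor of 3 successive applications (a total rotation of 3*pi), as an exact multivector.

Half-angle bookkeeping: 3 applications in e2 e3 add up to rotor phase 3*pi/2 = 3*pi/2, so R^3 = cos(3*pi/2) - sin(3*pi/2)*e2 e3.
cos(3*pi/2) = 0 and sin(3*pi/2) = -1, so R^3 = e2 e3. The net rotation is 1*pi (after discarding 1 full turn, each of which contributes a factor -1 to the rotor); the rotor keeps the half-angle phase exactly.
Answer: e2 e3


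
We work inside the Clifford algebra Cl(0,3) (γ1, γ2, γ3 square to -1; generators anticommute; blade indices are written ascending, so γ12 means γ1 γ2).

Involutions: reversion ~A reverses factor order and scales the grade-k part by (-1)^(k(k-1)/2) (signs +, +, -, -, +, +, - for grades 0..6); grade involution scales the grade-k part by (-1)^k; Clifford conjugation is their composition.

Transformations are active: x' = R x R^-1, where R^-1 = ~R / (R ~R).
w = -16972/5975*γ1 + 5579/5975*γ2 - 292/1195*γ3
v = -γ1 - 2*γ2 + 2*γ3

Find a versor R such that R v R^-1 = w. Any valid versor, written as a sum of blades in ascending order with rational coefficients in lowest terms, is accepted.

Take R = v + w = -22947/5975*γ1 - 6371/5975*γ2 + 2098/1195*γ3. Because q(v) = q(w) = -9, conjugation by R sends v exactly to w.
Answer: -22947/5975*γ1 - 6371/5975*γ2 + 2098/1195*γ3


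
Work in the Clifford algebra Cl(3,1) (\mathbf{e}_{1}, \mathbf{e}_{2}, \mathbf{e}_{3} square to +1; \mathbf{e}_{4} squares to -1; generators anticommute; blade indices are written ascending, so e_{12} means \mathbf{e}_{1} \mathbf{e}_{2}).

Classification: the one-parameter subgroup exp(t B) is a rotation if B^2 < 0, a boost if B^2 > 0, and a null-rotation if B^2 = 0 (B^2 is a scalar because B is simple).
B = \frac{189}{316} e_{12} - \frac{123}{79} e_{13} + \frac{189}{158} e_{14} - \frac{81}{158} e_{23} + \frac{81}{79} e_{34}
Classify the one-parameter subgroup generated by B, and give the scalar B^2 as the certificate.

B^2 term by term: the squares give (\frac{189}{316})^2*(e_{12})^2 + (-\frac{123}{79})^2*(e_{13})^2 + (\frac{189}{158})^2*(e_{14})^2 + (-\frac{81}{158})^2*(e_{23})^2 + (\frac{81}{79})^2*(e_{34})^2 = \frac{35721}{99856}*(-1) + \frac{15129}{6241}*(-1) + \frac{35721}{24964}*(+1) + \frac{6561}{24964}*(-1) + \frac{6561}{6241}*(+1) = -\frac{9}{16} (each basis 2-blade squares to minus the product of its generators' squares); cross terms between blades sharing an index anticommute and cancel; the commuting (index-disjoint) pairs give grade-4 terms 2*c*c'*(blade product), which cancel blade by blade — e_{1234}: \frac{15309}{12482} - \frac{15309}{12482} = 0 — confirming B is simple. So B^2 = -\frac{9}{16}.
Answer: rotation, certificate B^2 = -\frac{9}{16}. No conjugation can change B^2 = -\frac{9}{16}; the sign gives the class.


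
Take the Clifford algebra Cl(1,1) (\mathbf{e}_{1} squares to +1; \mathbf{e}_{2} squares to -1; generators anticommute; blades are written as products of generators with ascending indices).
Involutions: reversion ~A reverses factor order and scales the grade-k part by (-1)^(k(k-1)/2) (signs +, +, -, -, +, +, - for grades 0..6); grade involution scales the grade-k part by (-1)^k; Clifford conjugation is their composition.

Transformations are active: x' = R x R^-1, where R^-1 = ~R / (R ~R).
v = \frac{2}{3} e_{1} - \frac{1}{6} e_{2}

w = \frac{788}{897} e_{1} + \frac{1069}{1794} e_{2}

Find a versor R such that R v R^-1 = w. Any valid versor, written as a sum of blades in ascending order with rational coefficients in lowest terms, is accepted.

A norm check does it: q(v) = q(w) = \frac{5}{12}, hence R = v + w = \frac{462}{299} e_{1} + \frac{385}{897} e_{2} realises the map — parallel part kept, (v - w)/2 negated, v carried to w.
Answer: \frac{462}{299} e_{1} + \frac{385}{897} e_{2}


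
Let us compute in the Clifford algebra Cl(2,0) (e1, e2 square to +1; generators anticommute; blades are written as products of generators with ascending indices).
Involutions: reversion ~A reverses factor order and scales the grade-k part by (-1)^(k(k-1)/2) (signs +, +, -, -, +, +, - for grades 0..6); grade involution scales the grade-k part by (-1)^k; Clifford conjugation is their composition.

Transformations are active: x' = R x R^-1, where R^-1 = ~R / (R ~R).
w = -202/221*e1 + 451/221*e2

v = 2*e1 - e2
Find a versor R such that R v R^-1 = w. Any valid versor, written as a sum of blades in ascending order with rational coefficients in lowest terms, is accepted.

Since q(v) = q(w) = 5, the sum R = v + w = 240/221*e1 + 230/221*e2 does the job whenever invertible.
Answer: 240/221*e1 + 230/221*e2


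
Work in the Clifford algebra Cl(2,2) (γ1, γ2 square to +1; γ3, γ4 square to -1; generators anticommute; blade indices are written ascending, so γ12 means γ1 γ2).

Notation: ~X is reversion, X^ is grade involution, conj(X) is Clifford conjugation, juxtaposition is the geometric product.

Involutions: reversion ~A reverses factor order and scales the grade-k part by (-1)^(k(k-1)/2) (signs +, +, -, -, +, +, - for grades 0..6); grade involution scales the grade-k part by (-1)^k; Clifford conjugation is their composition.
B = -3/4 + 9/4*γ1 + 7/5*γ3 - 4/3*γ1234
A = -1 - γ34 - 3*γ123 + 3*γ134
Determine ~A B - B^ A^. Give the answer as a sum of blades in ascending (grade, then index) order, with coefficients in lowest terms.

first term: 3/4 - 9/4*γ1 - 4*γ2 - 7/5*γ3 - 13/5*γ4 - 43/15*γ12 - 21/5*γ14 + 27/4*γ23 - 15/2*γ34 - 9/4*γ123 + 9/2*γ134 + 4/3*γ1234
second term: 3/4 + 9/4*γ1 + 4*γ2 + 7/5*γ3 + 13/5*γ4 + 43/15*γ12 + 21/5*γ14 - 27/4*γ23 + 15/2*γ34 - 9/4*γ123 + 9/2*γ134 + 4/3*γ1234
Answer: -9/2*γ1 - 8*γ2 - 14/5*γ3 - 26/5*γ4 - 86/15*γ12 - 42/5*γ14 + 27/2*γ23 - 15*γ34


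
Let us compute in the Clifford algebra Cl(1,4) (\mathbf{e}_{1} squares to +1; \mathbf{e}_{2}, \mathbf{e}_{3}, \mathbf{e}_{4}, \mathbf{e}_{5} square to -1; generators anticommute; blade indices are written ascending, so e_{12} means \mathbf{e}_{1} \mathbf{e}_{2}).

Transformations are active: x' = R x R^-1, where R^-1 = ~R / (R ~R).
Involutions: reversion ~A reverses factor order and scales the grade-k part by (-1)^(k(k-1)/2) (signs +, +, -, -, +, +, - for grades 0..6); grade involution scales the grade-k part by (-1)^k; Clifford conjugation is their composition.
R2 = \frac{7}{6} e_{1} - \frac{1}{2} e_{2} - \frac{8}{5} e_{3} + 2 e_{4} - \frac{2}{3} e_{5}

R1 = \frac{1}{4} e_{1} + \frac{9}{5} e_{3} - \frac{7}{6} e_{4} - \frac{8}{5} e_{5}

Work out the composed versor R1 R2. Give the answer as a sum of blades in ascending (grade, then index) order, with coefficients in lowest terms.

Distribute over the terms of R1 (each basis-blade product reordered to ascending indices, repeated generators contracted through their squares):
(\frac{1}{4} e_{1}) R2 = \frac{7}{24} - \frac{1}{8} e_{12} - \frac{2}{5} e_{13} + \frac{1}{2} e_{14} - \frac{1}{6} e_{15}
(\frac{9}{5} e_{3}) R2 = \frac{72}{25} - \frac{21}{10} e_{13} + \frac{9}{10} e_{23} + \frac{18}{5} e_{34} - \frac{6}{5} e_{35}
(-\frac{7}{6} e_{4}) R2 = \frac{7}{3} + \frac{49}{36} e_{14} - \frac{7}{12} e_{24} - \frac{28}{15} e_{34} + \frac{7}{9} e_{45}
(-\frac{8}{5} e_{5}) R2 = -\frac{16}{15} + \frac{28}{15} e_{15} - \frac{4}{5} e_{25} - \frac{64}{25} e_{35} + \frac{16}{5} e_{45}
Summing the partial products and collecting blades:
Answer: \frac{2663}{600} - \frac{1}{8} e_{12} - \frac{5}{2} e_{13} + \frac{67}{36} e_{14} + \frac{17}{10} e_{15} + \frac{9}{10} e_{23} - \frac{7}{12} e_{24} - \frac{4}{5} e_{25} + \frac{26}{15} e_{34} - \frac{94}{25} e_{35} + \frac{179}{45} e_{45}
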